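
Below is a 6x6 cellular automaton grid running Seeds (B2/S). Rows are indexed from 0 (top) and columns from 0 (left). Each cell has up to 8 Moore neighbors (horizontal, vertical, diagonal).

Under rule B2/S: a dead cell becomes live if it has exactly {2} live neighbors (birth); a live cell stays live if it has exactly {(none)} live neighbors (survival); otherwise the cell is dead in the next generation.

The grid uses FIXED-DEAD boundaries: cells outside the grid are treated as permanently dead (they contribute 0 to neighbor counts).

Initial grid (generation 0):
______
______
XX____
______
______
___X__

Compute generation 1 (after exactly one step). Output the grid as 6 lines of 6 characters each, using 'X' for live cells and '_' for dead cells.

Simulating step by step:
Generation 0 (given above): 3 live cells
Generation 1: 4 live cells
(generation 1 grid is the final answer)

Answer: ______
XX____
______
XX____
______
______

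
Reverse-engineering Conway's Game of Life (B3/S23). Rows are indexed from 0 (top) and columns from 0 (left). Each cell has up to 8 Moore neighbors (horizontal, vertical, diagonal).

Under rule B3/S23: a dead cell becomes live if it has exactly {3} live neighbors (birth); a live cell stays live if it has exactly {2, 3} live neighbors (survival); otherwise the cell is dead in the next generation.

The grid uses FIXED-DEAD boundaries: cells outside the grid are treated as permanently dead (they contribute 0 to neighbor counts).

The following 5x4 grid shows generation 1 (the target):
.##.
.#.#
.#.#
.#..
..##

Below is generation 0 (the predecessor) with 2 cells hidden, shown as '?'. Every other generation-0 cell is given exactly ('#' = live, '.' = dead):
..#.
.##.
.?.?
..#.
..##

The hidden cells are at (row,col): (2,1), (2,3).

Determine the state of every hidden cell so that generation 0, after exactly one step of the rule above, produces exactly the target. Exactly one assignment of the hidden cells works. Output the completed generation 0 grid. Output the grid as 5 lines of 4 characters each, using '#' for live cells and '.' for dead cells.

Answer: ..#.
.##.
.#.#
..#.
..##

Derivation:
Hidden generation-0 cells (in order): (2,1), (2,3).
A hidden cell only influences target cells in its own 3x3 neighborhood. Try each of the 2^2 = 4 assignments, step the completed generation 0 forward once under B3/S23, and compare with the target:
  (2,1)=. (2,3)=. -> step gives (1,2)='#' but target has '.' -> reject
  (2,1)=. (2,3)=# -> step gives (1,2)='#' but target has '.' -> reject
  (2,1)=# (2,3)=. -> step gives (1,2)='#' but target has '.' -> reject
  (2,1)=# (2,3)=# -> step reproduces the target at every cell -> ACCEPT
Unique solution: (2,1)=live, (2,3)=live.
Check: live-neighbor counts of every cell in the completed generation 0:
1322
2343
2352
1344
0222
Applying B3/S23 to generation 0 with these counts gives:
.##.
.#.#
.#.#
.#..
..##
which matches the target exactly.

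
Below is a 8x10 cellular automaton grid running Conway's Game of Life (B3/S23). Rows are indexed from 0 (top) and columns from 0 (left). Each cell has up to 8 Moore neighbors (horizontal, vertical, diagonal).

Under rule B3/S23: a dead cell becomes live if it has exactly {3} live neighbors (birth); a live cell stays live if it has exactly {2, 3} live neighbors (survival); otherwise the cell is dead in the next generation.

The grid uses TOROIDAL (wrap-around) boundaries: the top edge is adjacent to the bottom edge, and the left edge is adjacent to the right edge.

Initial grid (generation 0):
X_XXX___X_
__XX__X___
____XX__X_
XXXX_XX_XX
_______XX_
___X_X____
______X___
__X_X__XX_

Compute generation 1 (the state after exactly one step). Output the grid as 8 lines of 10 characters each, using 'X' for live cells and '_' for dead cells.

Simulating step by step:
Generation 0 (given above): 28 live cells
Generation 1: 36 live cells
(generation 1 grid is the final answer)

Answer: ____XX__XX
_XX____X_X
X_______X_
XXXX_XX___
XX_X_X_XX_
______XX__
___XXXXX__
_XX_XX_XXX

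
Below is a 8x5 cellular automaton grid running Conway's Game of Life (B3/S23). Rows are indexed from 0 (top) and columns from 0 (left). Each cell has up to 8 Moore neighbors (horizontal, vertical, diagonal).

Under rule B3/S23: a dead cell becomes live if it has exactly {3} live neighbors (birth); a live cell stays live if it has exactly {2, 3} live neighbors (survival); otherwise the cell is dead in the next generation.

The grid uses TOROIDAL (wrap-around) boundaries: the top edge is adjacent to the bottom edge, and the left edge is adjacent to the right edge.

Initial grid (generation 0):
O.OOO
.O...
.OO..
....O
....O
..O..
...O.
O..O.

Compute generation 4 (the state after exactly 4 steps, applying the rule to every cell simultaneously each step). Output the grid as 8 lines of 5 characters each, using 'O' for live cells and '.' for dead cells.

Simulating step by step:
Generation 0 (given above): 13 live cells
Generation 1: 16 live cells
O.OO.
....O
OOO..
O..O.
...O.
...O.
..OOO
OO...
Generation 2: 18 live cells
O.OO.
....O
OOOO.
O..O.
..OO.
.....
OOOOO
O....
Generation 3: 17 live cells
OO.O.
.....
OOOO.
O....
..OOO
O....
OOOOO
.....
Generation 4: 15 live cells
(generation 4 grid is the final answer)

Answer: .....
...O.
OOO.O
O....
OO.OO
.....
OOOOO
.....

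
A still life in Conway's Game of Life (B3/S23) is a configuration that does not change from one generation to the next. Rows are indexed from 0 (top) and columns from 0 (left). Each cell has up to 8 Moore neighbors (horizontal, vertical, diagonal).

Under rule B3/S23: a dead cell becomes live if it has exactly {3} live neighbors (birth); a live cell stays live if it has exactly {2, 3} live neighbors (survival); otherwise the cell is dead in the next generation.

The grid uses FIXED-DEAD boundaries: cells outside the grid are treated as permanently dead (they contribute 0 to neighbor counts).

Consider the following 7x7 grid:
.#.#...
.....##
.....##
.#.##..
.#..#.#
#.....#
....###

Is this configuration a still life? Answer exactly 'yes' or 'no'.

Compute generation 1 and compare to generation 0 (given above):
Generation 1:
.......
....###
......#
..###.#
#####..
....#.#
.....##
Cell (0,1) differs: gen0=1 vs gen1=0 -> NOT a still life.

Answer: no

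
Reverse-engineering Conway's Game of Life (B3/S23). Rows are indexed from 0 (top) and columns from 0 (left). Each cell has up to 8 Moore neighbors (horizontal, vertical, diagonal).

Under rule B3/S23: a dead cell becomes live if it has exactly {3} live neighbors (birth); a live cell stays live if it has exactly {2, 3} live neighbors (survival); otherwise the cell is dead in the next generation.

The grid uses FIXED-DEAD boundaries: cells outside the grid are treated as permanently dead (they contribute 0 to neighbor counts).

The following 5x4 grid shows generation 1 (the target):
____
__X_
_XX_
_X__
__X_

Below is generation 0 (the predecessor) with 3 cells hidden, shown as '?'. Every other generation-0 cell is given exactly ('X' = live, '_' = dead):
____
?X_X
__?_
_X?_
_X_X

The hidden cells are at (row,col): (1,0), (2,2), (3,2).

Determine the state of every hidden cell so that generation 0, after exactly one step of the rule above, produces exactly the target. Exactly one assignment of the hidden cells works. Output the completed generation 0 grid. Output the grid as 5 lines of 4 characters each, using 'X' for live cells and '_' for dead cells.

Hidden generation-0 cells (in order): (1,0), (2,2), (3,2).
A hidden cell only influences target cells in its own 3x3 neighborhood. Try each of the 2^3 = 8 assignments, step the completed generation 0 forward once under B3/S23, and compare with the target:
  (1,0)=_ (2,2)=_ (3,2)=_ -> step gives (1,2)='_' but target has 'X' -> reject
  (1,0)=_ (2,2)=_ (3,2)=X -> step gives (1,2)='_' but target has 'X' -> reject
  (1,0)=_ (2,2)=X (3,2)=_ -> step reproduces the target at every cell -> ACCEPT
  (1,0)=_ (2,2)=X (3,2)=X -> step gives (2,1)='_' but target has 'X' -> reject
  (1,0)=X (2,2)=_ (3,2)=_ -> step gives (1,2)='_' but target has 'X' -> reject
  (1,0)=X (2,2)=_ (3,2)=X -> step gives (1,2)='_' but target has 'X' -> reject
  (1,0)=X (2,2)=X (3,2)=_ -> step gives (1,1)='X' but target has '_' -> reject
  (1,0)=X (2,2)=X (3,2)=X -> step gives (1,1)='X' but target has '_' -> reject
Unique solution: (1,0)=dead, (2,2)=live, (3,2)=dead.
Check: live-neighbor counts of every cell in the completed generation 0:
1121
1131
2332
2242
2130
Applying B3/S23 to generation 0 with these counts gives:
____
__X_
_XX_
_X__
__X_
which matches the target exactly.

Answer: ____
_X_X
__X_
_X__
_X_X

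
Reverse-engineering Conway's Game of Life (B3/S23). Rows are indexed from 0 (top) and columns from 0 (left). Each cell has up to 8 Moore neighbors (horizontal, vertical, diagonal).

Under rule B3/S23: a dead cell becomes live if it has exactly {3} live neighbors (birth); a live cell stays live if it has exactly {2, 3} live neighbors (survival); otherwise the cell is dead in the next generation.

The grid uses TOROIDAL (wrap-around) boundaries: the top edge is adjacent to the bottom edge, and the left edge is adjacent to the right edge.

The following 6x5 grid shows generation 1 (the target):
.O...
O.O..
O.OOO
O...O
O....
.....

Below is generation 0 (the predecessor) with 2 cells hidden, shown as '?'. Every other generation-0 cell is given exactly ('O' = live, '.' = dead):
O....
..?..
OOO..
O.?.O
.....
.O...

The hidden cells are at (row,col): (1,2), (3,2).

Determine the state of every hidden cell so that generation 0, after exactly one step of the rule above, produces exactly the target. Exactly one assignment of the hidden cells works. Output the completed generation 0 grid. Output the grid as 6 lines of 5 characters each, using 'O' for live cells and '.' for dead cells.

Hidden generation-0 cells (in order): (1,2), (3,2).
A hidden cell only influences target cells in its own 3x3 neighborhood. Try each of the 2^2 = 4 assignments, step the completed generation 0 forward once under B3/S23, and compare with the target:
  (1,2)=. (3,2)=. -> step gives (0,1)='.' but target has 'O' -> reject
  (1,2)=. (3,2)=O -> step gives (0,1)='.' but target has 'O' -> reject
  (1,2)=O (3,2)=. -> step reproduces the target at every cell -> ACCEPT
  (1,2)=O (3,2)=O -> step gives (2,3)='.' but target has 'O' -> reject
Unique solution: (1,2)=live, (3,2)=dead.
Check: live-neighbor counts of every cell in the completed generation 0:
13211
35222
34233
34222
32112
21101
Applying B3/S23 to generation 0 with these counts gives:
.O...
O.O..
O.OOO
O...O
O....
.....
which matches the target exactly.

Answer: O....
..O..
OOO..
O...O
.....
.O...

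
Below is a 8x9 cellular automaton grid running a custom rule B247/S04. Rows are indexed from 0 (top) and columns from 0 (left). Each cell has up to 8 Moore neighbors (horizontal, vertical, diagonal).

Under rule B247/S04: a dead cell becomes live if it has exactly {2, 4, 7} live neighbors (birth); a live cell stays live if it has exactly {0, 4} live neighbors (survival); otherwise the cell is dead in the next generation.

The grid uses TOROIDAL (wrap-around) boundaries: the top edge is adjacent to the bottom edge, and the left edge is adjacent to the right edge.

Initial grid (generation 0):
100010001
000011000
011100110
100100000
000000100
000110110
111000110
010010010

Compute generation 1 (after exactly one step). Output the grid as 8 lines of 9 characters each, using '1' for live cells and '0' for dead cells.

Simulating step by step:
Generation 0 (given above): 25 live cells
Generation 1: 24 live cells
(generation 1 grid is the final answer)

Answer: 010001110
000100000
100010001
001011001
001000001
100001110
000101111
010000000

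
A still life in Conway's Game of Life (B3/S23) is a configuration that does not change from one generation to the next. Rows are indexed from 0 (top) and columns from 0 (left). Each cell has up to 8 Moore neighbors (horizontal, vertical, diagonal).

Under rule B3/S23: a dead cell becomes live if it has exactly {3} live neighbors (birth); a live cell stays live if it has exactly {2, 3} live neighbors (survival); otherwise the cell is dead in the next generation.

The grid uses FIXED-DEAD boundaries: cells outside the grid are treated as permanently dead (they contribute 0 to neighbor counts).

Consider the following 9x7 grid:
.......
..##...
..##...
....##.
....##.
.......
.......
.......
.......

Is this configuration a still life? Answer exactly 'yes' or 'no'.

Compute generation 1 and compare to generation 0 (given above):
Generation 1:
.......
..##...
..#....
.....#.
....##.
.......
.......
.......
.......
Cell (2,3) differs: gen0=1 vs gen1=0 -> NOT a still life.

Answer: no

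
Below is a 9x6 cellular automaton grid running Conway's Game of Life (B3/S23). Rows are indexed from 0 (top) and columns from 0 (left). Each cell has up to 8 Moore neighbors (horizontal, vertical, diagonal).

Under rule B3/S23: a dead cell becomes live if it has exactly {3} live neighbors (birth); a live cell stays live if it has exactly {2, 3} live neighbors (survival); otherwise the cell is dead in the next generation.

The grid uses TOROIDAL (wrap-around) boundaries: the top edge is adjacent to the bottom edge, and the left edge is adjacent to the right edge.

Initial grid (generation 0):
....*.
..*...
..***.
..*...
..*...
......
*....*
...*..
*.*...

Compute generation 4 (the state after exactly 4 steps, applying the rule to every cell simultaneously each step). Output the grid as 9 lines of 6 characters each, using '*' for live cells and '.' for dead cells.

Simulating step by step:
Generation 0 (given above): 12 live cells
Generation 1: 12 live cells
.*.*..
..*.*.
.**...
.**...
......
......
......
**...*
...*..
Generation 2: 8 live cells
...**.
......
......
.**...
......
......
*.....
*.....
.*..*.
Generation 3: 8 live cells
...**.
......
......
......
......
......
......
**...*
...***
Generation 4: 7 live cells
(generation 4 grid is the final answer)

Answer: ...*.*
......
......
......
......
......
*.....
*....*
..**..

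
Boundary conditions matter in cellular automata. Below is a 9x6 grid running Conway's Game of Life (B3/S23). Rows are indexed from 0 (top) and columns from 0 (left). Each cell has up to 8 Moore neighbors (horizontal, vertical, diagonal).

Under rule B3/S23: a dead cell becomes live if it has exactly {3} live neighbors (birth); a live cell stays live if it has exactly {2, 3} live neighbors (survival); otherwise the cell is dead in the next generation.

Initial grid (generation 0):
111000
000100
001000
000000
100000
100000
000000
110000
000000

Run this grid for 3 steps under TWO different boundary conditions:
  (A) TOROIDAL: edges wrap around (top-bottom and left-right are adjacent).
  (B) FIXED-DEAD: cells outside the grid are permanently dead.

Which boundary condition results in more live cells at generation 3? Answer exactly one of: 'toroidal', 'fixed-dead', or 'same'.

Answer: toroidal

Derivation:
Under TOROIDAL boundary, generation 3:
000100
011100
000000
000000
000000
000000
000000
011000
100100
Population = 8

Under FIXED-DEAD boundary, generation 3:
000000
000000
000000
000000
000000
000000
000000
000000
000000
Population = 0

Comparison: toroidal=8, fixed-dead=0 -> toroidal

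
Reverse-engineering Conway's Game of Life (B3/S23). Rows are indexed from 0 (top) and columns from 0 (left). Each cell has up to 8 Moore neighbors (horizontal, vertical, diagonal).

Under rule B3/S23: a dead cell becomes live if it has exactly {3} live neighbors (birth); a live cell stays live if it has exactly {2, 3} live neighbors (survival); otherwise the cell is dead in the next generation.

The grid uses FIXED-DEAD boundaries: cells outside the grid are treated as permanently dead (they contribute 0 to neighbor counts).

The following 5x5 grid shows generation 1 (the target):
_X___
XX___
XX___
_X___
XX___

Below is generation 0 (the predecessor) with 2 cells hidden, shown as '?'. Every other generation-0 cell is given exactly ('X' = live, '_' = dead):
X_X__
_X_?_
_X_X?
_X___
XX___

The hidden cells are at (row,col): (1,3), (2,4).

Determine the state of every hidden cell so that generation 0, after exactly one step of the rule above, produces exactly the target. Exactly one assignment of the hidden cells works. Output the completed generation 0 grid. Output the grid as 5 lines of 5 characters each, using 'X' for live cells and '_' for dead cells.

Answer: X_X__
_X___
_X_X_
_X___
XX___

Derivation:
Hidden generation-0 cells (in order): (1,3), (2,4).
A hidden cell only influences target cells in its own 3x3 neighborhood. Try each of the 2^2 = 4 assignments, step the completed generation 0 forward once under B3/S23, and compare with the target:
  (1,3)=_ (2,4)=_ -> step reproduces the target at every cell -> ACCEPT
  (1,3)=_ (2,4)=X -> step gives (1,3)='X' but target has '_' -> reject
  (1,3)=X (2,4)=_ -> step gives (0,2)='X' but target has '_' -> reject
  (1,3)=X (2,4)=X -> step gives (0,2)='X' but target has '_' -> reject
Unique solution: (1,3)=dead, (2,4)=dead.
Check: live-neighbor counts of every cell in the completed generation 0:
13110
33421
32401
43411
22200
Applying B3/S23 to generation 0 with these counts gives:
_X___
XX___
XX___
_X___
XX___
which matches the target exactly.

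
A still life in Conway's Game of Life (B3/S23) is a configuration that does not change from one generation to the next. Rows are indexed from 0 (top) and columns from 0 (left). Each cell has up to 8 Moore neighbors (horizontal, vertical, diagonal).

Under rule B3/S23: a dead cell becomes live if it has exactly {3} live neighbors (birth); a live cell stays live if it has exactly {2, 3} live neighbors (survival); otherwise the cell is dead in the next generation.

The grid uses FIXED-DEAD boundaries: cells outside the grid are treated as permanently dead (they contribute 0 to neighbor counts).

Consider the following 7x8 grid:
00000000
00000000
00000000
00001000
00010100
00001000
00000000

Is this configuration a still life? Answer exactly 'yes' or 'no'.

Answer: yes

Derivation:
Compute generation 1 and compare to generation 0 (given above):
Generation 1:
00000000
00000000
00000000
00001000
00010100
00001000
00000000
The grids are IDENTICAL -> still life.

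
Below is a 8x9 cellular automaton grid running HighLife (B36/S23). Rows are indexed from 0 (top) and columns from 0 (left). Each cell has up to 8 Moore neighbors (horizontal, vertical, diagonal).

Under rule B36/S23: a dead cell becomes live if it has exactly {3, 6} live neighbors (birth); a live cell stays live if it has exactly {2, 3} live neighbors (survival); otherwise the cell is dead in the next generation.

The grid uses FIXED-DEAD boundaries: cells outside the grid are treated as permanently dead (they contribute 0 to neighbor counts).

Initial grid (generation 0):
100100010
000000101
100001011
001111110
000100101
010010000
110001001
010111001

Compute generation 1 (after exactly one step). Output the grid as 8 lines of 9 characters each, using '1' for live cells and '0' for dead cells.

Answer: 000000010
000000101
000100101
001100000
000000100
111011010
110101000
111011000

Derivation:
Simulating step by step:
Generation 0 (given above): 29 live cells
Generation 1: 24 live cells
(generation 1 grid is the final answer)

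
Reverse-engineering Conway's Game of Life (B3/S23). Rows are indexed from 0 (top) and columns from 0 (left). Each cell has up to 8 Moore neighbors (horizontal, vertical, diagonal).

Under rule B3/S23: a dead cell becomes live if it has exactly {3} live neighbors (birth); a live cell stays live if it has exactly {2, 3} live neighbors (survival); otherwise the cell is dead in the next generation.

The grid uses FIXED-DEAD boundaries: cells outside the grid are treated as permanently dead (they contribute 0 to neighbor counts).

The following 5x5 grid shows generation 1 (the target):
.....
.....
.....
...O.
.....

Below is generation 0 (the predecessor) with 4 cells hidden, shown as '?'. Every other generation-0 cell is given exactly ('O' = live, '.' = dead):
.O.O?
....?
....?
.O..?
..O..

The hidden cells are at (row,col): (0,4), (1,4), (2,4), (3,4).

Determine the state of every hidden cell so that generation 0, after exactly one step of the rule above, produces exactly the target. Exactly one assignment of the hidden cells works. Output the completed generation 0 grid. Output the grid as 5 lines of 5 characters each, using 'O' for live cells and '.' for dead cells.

Answer: .O.O.
.....
....O
.O..O
..O..

Derivation:
Hidden generation-0 cells (in order): (0,4), (1,4), (2,4), (3,4).
A hidden cell only influences target cells in its own 3x3 neighborhood. Try each of the 2^4 = 16 assignments, step the completed generation 0 forward once under B3/S23, and compare with the target:
  (0,4)=. (1,4)=. (2,4)=. (3,4)=. -> step gives (3,3)='.' but target has 'O' -> reject
  (0,4)=. (1,4)=. (2,4)=. (3,4)=O -> step gives (3,3)='.' but target has 'O' -> reject
  (0,4)=. (1,4)=. (2,4)=O (3,4)=. -> step gives (3,3)='.' but target has 'O' -> reject
  (0,4)=. (1,4)=. (2,4)=O (3,4)=O -> step reproduces the target at every cell -> ACCEPT
  (0,4)=. (1,4)=O (2,4)=. (3,4)=. -> step gives (3,3)='.' but target has 'O' -> reject
  (0,4)=. (1,4)=O (2,4)=. (3,4)=O -> step gives (3,3)='.' but target has 'O' -> reject
  (0,4)=. (1,4)=O (2,4)=O (3,4)=. -> step gives (1,3)='O' but target has '.' -> reject
  (0,4)=. (1,4)=O (2,4)=O (3,4)=O -> step gives (1,3)='O' but target has '.' -> reject
  (0,4)=O (1,4)=. (2,4)=. (3,4)=. -> step gives (3,3)='.' but target has 'O' -> reject
  (0,4)=O (1,4)=. (2,4)=. (3,4)=O -> step gives (3,3)='.' but target has 'O' -> reject
  (0,4)=O (1,4)=. (2,4)=O (3,4)=. -> step gives (1,3)='O' but target has '.' -> reject
  (0,4)=O (1,4)=. (2,4)=O (3,4)=O -> step gives (1,3)='O' but target has '.' -> reject
  (0,4)=O (1,4)=O (2,4)=. (3,4)=. -> step gives (0,3)='O' but target has '.' -> reject
  (0,4)=O (1,4)=O (2,4)=. (3,4)=O -> step gives (0,3)='O' but target has '.' -> reject
  (0,4)=O (1,4)=O (2,4)=O (3,4)=. -> step gives (0,3)='O' but target has '.' -> reject
  (0,4)=O (1,4)=O (2,4)=O (3,4)=O -> step gives (0,3)='O' but target has '.' -> reject
Unique solution: (0,4)=dead, (1,4)=dead, (2,4)=live, (3,4)=live.
Check: live-neighbor counts of every cell in the completed generation 0:
10201
11222
11121
11231
12121
Applying B3/S23 to generation 0 with these counts gives:
.....
.....
.....
...O.
.....
which matches the target exactly.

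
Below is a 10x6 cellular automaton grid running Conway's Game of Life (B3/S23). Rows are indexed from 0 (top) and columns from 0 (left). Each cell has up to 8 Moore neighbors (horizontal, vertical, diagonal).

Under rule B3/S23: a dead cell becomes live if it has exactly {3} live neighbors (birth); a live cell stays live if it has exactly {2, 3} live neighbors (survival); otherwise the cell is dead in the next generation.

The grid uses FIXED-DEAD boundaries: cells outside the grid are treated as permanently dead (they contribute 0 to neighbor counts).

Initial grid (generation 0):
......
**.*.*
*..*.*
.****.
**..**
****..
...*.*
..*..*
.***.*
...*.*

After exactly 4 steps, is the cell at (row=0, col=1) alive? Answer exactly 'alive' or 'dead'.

Simulating step by step:
Generation 0 (given above): 29 live cells
Generation 1: 16 live cells
......
***...
*....*
......
.....*
*..*.*
...*..
.*...*
.*.*.*
...*..
Generation 2: 8 live cells
.*....
**....
*.....
......
....*.
......
..*...
......
......
..*.*.
Generation 3: 6 live cells
**....
**....
**....
......
......
......
......
......
......
......
Generation 4: 5 live cells
**....
..*...
**....
......
......
......
......
......
......
......

Cell (0,1) at generation 4: 1 -> alive

Answer: alive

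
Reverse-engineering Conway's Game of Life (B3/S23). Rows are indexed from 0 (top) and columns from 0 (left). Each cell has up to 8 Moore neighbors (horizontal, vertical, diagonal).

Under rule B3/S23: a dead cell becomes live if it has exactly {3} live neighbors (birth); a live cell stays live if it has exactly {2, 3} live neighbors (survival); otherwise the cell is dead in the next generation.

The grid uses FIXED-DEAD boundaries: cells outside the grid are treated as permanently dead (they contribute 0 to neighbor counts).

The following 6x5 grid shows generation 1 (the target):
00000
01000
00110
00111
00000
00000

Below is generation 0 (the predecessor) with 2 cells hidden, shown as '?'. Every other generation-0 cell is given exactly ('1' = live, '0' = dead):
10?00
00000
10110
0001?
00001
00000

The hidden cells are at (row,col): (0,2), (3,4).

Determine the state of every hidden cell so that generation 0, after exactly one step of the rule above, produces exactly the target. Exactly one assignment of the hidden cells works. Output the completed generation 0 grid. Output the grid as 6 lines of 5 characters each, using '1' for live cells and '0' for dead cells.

Answer: 10000
00000
10110
00010
00001
00000

Derivation:
Hidden generation-0 cells (in order): (0,2), (3,4).
A hidden cell only influences target cells in its own 3x3 neighborhood. Try each of the 2^2 = 4 assignments, step the completed generation 0 forward once under B3/S23, and compare with the target:
  (0,2)=0 (3,4)=0 -> step reproduces the target at every cell -> ACCEPT
  (0,2)=0 (3,4)=1 -> step gives (2,4)='1' but target has '0' -> reject
  (0,2)=1 (3,4)=0 -> step gives (1,1)='0' but target has '1' -> reject
  (0,2)=1 (3,4)=1 -> step gives (1,1)='0' but target has '1' -> reject
Unique solution: (0,2)=dead, (3,4)=dead.
Check: live-neighbor counts of every cell in the completed generation 0:
01000
23221
02222
12333
00121
00011
Applying B3/S23 to generation 0 with these counts gives:
00000
01000
00110
00111
00000
00000
which matches the target exactly.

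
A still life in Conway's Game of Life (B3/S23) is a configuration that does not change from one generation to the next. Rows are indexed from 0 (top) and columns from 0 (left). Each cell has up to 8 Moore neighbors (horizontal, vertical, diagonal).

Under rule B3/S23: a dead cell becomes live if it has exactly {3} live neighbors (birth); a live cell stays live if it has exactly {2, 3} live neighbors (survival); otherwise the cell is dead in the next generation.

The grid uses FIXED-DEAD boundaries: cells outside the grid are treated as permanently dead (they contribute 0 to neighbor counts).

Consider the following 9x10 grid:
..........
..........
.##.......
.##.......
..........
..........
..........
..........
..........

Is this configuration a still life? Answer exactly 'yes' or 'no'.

Answer: yes

Derivation:
Compute generation 1 and compare to generation 0 (given above):
Generation 1:
..........
..........
.##.......
.##.......
..........
..........
..........
..........
..........
The grids are IDENTICAL -> still life.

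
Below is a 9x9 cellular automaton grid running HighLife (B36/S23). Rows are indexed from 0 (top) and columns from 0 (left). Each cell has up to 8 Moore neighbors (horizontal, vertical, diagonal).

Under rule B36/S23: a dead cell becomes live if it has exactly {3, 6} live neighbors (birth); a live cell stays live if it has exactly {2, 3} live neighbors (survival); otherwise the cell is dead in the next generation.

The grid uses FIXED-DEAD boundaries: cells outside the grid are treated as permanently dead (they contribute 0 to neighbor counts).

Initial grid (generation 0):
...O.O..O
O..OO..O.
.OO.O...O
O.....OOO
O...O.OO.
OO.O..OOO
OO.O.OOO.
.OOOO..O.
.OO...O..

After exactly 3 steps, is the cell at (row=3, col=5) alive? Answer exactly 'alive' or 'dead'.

Answer: alive

Derivation:
Simulating step by step:
Generation 0 (given above): 39 live cells
Generation 1: 23 live cells
...O.....
.O...O.OO
OOO.OOO.O
O..O..O.O
O........
...O....O
.....O...
....O..O.
.O.......
Generation 2: 19 live cells
.........
OO.O.O.OO
O.OOO..OO
O.OOO.O..
.......O.
.........
....O....
.........
.........
Generation 3: 15 live cells
.........
OO.O..OOO
OO......O
..O.OOO.O
...O.....
.........
.........
.........
.........

Cell (3,5) at generation 3: 1 -> alive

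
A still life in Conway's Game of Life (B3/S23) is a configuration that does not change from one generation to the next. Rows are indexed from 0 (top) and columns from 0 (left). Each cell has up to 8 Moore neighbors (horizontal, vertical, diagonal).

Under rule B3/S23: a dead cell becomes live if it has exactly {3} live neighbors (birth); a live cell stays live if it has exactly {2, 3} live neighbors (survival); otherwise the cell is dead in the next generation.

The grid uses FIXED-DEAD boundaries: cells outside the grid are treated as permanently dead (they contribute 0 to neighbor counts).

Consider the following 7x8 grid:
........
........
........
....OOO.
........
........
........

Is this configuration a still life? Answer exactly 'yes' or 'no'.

Compute generation 1 and compare to generation 0 (given above):
Generation 1:
........
........
.....O..
.....O..
.....O..
........
........
Cell (2,5) differs: gen0=0 vs gen1=1 -> NOT a still life.

Answer: no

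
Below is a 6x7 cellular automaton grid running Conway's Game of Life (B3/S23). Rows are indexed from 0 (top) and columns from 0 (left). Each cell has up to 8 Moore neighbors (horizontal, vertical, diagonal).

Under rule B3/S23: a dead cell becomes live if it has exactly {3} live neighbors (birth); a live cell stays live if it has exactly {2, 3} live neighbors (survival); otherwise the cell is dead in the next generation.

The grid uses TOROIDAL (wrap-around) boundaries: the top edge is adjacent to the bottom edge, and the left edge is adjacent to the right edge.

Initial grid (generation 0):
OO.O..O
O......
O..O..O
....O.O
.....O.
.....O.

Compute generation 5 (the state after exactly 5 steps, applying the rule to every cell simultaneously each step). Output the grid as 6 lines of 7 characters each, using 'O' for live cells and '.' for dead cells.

Simulating step by step:
Generation 0 (given above): 12 live cells
Generation 1: 16 live cells
OO....O
..O....
O....OO
O...O.O
....OOO
O...OO.
Generation 2: 12 live cells
OO...OO
.....O.
OO...O.
....O..
...O...
.O..O..
Generation 3: 18 live cells
OO..OOO
....OO.
....OOO
....O..
...OO..
.OO.OOO
Generation 4: 8 live cells
.OO....
...O...
...O..O
.......
..O....
.OO....
Generation 5: 6 live cells
(generation 5 grid is the final answer)

Answer: .O.O...
...O...
.......
.......
.OO....
...O...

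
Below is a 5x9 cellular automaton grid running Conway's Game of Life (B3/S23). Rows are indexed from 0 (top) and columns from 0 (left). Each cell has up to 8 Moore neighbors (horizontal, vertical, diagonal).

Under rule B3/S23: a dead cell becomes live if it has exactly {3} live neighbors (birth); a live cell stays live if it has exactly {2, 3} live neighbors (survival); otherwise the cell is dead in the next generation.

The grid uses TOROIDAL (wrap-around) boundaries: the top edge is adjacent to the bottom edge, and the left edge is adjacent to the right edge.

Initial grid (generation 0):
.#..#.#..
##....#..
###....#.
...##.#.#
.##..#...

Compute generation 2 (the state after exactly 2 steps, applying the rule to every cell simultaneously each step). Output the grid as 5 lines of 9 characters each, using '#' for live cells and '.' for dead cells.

Answer: ##.......
....#...#
..##.....
#........
#####....

Derivation:
Simulating step by step:
Generation 0 (given above): 17 live cells
Generation 1: 21 live cells
......#..
.....####
..##.###.
...######
###...##.
Generation 2: 12 live cells
(generation 2 grid is the final answer)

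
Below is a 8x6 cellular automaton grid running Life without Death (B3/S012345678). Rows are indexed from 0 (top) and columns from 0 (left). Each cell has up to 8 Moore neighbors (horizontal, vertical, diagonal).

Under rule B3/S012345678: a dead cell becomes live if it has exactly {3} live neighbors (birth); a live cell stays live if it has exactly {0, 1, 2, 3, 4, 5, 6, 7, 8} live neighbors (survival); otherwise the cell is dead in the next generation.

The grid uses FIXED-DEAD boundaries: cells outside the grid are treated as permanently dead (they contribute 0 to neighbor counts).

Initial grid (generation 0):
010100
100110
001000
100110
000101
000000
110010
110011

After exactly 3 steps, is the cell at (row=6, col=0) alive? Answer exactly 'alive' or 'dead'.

Answer: alive

Derivation:
Simulating step by step:
Generation 0 (given above): 18 live cells
Generation 1: 25 live cells
011110
110110
011000
101110
000101
000010
110011
110011
Generation 2: 29 live cells
111110
110110
011000
101110
001101
000110
110111
110011
Generation 3: 33 live cells
111110
110110
011000
101110
011101
010110
110111
111111

Cell (6,0) at generation 3: 1 -> alive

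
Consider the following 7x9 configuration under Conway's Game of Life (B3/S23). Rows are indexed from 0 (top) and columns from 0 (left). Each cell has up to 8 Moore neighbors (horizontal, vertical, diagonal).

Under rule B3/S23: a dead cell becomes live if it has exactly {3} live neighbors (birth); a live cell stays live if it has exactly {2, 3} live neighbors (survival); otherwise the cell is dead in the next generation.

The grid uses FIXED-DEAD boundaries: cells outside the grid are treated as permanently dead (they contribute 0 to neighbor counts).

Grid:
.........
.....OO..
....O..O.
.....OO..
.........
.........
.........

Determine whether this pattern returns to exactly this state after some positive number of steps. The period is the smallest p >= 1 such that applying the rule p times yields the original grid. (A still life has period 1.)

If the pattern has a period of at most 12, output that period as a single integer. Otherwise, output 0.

Simulating and comparing each generation to the original:
Gen 0 (original, given above): 6 live cells
Gen 1: 6 live cells, MATCHES original -> period = 1

Answer: 1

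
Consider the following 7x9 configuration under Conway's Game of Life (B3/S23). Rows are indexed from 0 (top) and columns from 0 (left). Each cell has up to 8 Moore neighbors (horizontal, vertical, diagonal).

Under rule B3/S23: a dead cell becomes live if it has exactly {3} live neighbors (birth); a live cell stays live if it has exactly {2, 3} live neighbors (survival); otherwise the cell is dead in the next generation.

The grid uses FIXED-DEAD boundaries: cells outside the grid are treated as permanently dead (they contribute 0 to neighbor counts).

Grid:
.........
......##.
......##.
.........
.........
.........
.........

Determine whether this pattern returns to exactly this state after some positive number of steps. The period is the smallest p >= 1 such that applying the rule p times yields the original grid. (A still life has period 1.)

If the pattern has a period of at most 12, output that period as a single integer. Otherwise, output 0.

Answer: 1

Derivation:
Simulating and comparing each generation to the original:
Gen 0 (original, given above): 4 live cells
Gen 1: 4 live cells, MATCHES original -> period = 1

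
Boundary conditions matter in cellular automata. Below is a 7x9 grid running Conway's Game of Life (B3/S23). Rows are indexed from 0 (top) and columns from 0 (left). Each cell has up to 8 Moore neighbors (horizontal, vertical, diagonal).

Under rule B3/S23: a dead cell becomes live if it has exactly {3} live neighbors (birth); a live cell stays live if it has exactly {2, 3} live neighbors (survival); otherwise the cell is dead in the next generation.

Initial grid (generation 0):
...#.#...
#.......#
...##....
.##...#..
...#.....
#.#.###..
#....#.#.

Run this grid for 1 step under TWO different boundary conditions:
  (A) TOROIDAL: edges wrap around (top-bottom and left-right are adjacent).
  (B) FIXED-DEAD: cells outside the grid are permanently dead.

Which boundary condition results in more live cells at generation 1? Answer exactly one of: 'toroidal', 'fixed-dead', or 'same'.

Under TOROIDAL boundary, generation 1:
#...#.#..
...#.....
####.....
..#.#....
...##.#..
.#.####.#
.#.#....#
Population = 22

Under FIXED-DEAD boundary, generation 1:
.........
...#.....
.###.....
..#.#....
...##.#..
.#.####..
.#..##...
Population = 17

Comparison: toroidal=22, fixed-dead=17 -> toroidal

Answer: toroidal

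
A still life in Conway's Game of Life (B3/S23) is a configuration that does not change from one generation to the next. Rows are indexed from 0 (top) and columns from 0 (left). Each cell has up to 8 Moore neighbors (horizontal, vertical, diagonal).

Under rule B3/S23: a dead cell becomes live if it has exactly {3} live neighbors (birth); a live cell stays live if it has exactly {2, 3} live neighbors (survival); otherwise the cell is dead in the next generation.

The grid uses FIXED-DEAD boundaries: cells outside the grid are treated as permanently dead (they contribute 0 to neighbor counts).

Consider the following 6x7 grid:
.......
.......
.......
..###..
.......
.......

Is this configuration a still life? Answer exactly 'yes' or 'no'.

Answer: no

Derivation:
Compute generation 1 and compare to generation 0 (given above):
Generation 1:
.......
.......
...#...
...#...
...#...
.......
Cell (2,3) differs: gen0=0 vs gen1=1 -> NOT a still life.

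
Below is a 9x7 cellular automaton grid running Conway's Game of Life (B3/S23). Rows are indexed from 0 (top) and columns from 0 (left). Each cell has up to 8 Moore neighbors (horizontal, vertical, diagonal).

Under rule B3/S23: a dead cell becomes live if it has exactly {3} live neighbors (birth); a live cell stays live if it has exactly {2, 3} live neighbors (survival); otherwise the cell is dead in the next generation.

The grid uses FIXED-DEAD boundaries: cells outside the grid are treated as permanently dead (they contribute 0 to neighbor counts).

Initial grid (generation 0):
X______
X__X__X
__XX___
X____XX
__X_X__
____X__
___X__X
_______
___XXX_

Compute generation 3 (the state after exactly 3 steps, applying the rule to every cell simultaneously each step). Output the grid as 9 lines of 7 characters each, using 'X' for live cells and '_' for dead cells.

Simulating step by step:
Generation 0 (given above): 17 live cells
Generation 1: 20 live cells
_______
_XXX___
_XXXXXX
_XX_XX_
___XX__
____XX_
_______
___X_X_
____X__
Generation 2: 14 live cells
__X____
_X___X_
X_____X
_X____X
__X____
___XXX_
_____X_
____X__
____X__
Generation 3: 17 live cells
(generation 3 grid is the final answer)

Answer: _______
_X_____
XX___XX
_X_____
__XXXX_
___XXX_
___X_X_
____XX_
_______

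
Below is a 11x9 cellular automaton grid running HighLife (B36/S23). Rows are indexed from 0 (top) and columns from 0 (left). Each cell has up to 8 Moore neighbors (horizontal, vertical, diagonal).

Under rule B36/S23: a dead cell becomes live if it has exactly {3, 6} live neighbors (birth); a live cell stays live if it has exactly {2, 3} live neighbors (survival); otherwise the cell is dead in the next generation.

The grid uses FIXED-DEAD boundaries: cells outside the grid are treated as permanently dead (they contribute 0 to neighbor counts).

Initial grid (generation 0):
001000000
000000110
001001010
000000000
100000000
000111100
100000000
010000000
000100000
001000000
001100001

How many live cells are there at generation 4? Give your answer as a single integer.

Simulating step by step:
Generation 0 (given above): 18 live cells
Generation 1: 13 live cells
000000000
000000110
000000010
000000000
000011000
000011000
000011000
000000000
001000000
001000000
001100000
Generation 2: 14 live cells
000000000
000000110
000000110
000000000
000011000
000100100
000011000
000000000
000000000
011000000
001100000
Generation 3: 18 live cells
000000000
000000110
000000110
000001100
000011000
000100100
000011000
000000000
000000000
011100000
011100000
Generation 4: 14 live cells
000000000
000000110
000000000
000010010
000010000
000100100
000011000
000000000
001000000
010100000
010100000
Population at generation 4: 14

Answer: 14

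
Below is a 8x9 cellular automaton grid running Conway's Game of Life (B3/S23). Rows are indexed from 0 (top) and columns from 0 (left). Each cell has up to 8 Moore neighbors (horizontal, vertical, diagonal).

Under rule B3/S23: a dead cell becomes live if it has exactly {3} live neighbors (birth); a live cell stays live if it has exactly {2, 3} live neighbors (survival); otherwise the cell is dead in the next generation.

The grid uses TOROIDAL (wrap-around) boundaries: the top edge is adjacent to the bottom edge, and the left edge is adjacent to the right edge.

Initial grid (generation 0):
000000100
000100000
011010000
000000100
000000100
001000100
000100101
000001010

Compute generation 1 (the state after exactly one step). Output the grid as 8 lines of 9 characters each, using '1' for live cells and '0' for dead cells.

Answer: 000000100
001100000
001100000
000001000
000001110
000001100
000001100
000001010

Derivation:
Simulating step by step:
Generation 0 (given above): 14 live cells
Generation 1: 15 live cells
(generation 1 grid is the final answer)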